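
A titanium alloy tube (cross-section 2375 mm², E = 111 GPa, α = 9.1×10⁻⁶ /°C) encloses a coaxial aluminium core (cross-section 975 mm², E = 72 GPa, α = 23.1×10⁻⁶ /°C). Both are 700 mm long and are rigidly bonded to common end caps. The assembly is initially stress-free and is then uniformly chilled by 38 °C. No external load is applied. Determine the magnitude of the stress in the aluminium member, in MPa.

σ ≈ 30.2 MPa (tensile)

Both members must finish at the same length. With the larger α, the aluminium tends to over-contract; the plates restrain it, putting the aluminium in tension and the titanium alloy in compression. With no external load the two internal forces are equal and opposite, magnitude P.
Compatibility of the two members (thermal + elastic change equal): (α₁ − α₂)ΔT = P·[1/(A₁E₁) + 1/(A₂E₂)].
|α₁ − α₂|·ΔT = 14×10⁻⁶ × 38 = 0.000532.
1/(A₁E₁) + 1/(A₂E₂) = 1/(2375×111×10³) + 1/(975×72×10³) = 1.804×10⁻⁸ N⁻¹.
P = 0.000532 / 1.804×10⁻⁸ = 29490 N = 29.49 kN.
σ_{aluminium} = P/A₂ = 29490/975 = 30.25 MPa, tensile.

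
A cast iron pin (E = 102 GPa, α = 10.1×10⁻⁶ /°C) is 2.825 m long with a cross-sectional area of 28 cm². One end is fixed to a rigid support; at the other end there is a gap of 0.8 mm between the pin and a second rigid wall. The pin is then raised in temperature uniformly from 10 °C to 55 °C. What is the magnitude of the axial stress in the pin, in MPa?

If the wall were absent the pin would grow by αΔT L = 10.1×10⁻⁶ × 45 × 2825 = 1.284 mm.
This exceeds the 0.8 mm gap, so the wall pushes back. The portion of expansion that must be recovered elastically is δ_free − gap = 1.284 − 0.8 = 0.484 mm.
That suppressed elongation corresponds to σ = E·Δ/L = 102×10³ × 0.484/2825 = 17.47 MPa.

σ ≈ 17.5 MPa (compressive)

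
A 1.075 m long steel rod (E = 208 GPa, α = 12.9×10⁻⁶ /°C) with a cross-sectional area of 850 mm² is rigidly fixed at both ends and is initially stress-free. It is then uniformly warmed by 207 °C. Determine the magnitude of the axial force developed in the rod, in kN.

Full restraint means ε = 0, so the stress is σ = EαΔT = 208×10³ × 12.9×10⁻⁶ × 207 = 555.4 MPa.
Then P = σA = 555.4 × 850 mm² = 472.1 kN, compressive.

P ≈ 472 kN (compressive)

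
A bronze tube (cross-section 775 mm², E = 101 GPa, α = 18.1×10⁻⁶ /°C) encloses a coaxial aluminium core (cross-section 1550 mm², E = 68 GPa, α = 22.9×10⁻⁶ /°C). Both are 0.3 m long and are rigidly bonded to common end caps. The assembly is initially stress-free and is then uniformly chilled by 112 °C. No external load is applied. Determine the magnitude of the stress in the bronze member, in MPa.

Both members must finish at the same length. With the larger α, the aluminium tends to over-contract; the plates restrain it, putting the aluminium in tension and the bronze in compression. With no external load the two internal forces are equal and opposite, magnitude P.
Equating the net (thermal + elastic) strains gives |α₁ − α₂|·ΔT = P·[1/(A₁E₁) + 1/(A₂E₂)].
|α₁ − α₂|·ΔT = 4.8×10⁻⁶ × 112 = 0.0005376.
1/(A₁E₁) + 1/(A₂E₂) = 1/(775×101×10³) + 1/(1550×68×10³) = 2.226×10⁻⁸ N⁻¹.
P = 0.0005376 / 2.226×10⁻⁸ = 24150 N = 24.15 kN.
σ_{bronze} = P/A₁ = 24150/775 = 31.16 MPa, compressive.

σ ≈ 31.2 MPa (compressive)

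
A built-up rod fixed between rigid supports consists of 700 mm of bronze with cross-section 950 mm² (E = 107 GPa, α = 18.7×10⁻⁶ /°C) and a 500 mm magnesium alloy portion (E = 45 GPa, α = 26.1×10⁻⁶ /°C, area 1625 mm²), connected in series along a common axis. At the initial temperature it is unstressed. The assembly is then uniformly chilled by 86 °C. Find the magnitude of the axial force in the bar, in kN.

If the supports were absent, the total length change would be Σ αᵢΔT Lᵢ = 18.7×10⁻⁶×86×700 + 26.1×10⁻⁶×86×500 = 2.248 mm.
The rigid supports impose zero overall length change; the single axial force P common to all segments must satisfy P Σ Lᵢ/(AᵢEᵢ) = δ_free.
The series flexibility is Σ Lᵢ/(AᵢEᵢ) = 700/(950×107×10³) + 500/(1625×45×10³) = 1.372×10⁻⁵ mm/N.
Hence P = δ_free / Σ(L/AE) = 2.248/1.372×10⁻⁵ = 163.8 kN (tensile).

P ≈ 164 kN (tensile)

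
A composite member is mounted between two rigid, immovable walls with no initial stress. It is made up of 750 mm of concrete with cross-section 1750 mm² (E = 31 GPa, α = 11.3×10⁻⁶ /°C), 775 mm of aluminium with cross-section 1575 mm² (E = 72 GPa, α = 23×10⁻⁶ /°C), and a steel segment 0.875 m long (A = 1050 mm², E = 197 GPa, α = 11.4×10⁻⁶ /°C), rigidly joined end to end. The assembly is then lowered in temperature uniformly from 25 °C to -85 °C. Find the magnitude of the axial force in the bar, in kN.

With the walls removed the bar would change length by δ_free = Σ αᵢΔT Lᵢ = 11.3×10⁻⁶×110×750 + 23×10⁻⁶×110×775 + 11.4×10⁻⁶×110×875 = 3.99 mm.
Since the ends are fixed, an axial force P builds up, equal in every segment, with P · Σ Lᵢ/(AᵢEᵢ) = δ_free.
Σ Lᵢ/(AᵢEᵢ) = 750/(1750×31×10³) + 775/(1575×72×10³) + 875/(1050×197×10³) = 2.489×10⁻⁵ mm/N.
P = 3.99 / 2.489×10⁻⁵ = 160300 N = 160.3 kN, tensile.

P ≈ 160 kN (tensile)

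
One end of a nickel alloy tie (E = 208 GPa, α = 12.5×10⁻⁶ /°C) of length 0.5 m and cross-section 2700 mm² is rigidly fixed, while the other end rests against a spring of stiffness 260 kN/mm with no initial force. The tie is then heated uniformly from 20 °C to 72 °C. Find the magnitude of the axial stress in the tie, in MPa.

If the spring were absent the tie would lengthen by αΔT L = 12.5×10⁻⁶ × 52 × 500 = 0.325 mm.
With a force P in the spring, the elastic change of the tie is PL/(AE) and that of the spring is P/k; compatibility requires their sum to equal δ_free.
P [ L/(AE) + 1/k ] = δ_free → P [ 500/(2700×208×10³) + 1/(260×10³) ] = 0.325.
P = 0.325 / 4.736×10⁻⁶ = 68620 N.
σ = P/A = 68620/2700 = 25.41 MPa.

σ ≈ 25.4 MPa (compressive)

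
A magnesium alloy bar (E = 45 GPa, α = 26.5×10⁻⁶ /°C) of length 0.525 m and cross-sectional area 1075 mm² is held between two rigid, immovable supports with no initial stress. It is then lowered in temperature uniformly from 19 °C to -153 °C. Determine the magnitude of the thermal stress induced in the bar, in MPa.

Because both ends are immovable the net strain is zero, and the suppressed thermal strain is αΔT = 26.5×10⁻⁶ × 172 = 4558×10⁻⁶.
σ = EαΔT = 45×10³ × 26.5×10⁻⁶ × 172 = 205.1 MPa (tensile; the bar is trying to contract).

σ ≈ 205 MPa (tensile)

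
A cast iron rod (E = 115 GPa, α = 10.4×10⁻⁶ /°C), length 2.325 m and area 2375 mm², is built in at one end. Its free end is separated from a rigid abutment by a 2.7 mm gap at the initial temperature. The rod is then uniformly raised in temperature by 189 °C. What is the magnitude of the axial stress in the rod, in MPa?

σ ≈ 92.5 MPa (compressive)

Free thermal elongation = αΔT L = 10.4×10⁻⁶ × 189 × 2325 = 4.57 mm.
After closing the 2.7 mm clearance, 4.57 − 2.7 = 1.87 mm of expansion remains to be suppressed by the wall.
That suppressed elongation corresponds to σ = E·Δ/L = 115×10³ × 1.87/2325 = 92.5 MPa.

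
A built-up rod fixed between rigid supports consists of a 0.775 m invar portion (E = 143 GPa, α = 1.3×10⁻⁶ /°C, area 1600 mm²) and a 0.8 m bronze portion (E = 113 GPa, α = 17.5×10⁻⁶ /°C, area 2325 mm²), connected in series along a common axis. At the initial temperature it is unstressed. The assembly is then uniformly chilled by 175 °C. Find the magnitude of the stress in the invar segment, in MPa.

With the walls removed the bar would change length by δ_free = Σ αᵢΔT Lᵢ = 1.3×10⁻⁶×175×775 + 17.5×10⁻⁶×175×800 = 2.626 mm.
The walls prevent any net length change, so an axial force P (same in every segment) develops. Compatibility: P · Σ Lᵢ/(AᵢEᵢ) = δ_free.
Σ Lᵢ/(AᵢEᵢ) = 775/(1600×143×10³) + 800/(2325×113×10³) = 6.432×10⁻⁶ mm/N.
So P = 2.626 / 6.432×10⁻⁶ = 408.3 kN, tensile.
σ_{invar} = P / A = 408300 / 1600 = 255.2 MPa.

σ ≈ 255 MPa (tensile)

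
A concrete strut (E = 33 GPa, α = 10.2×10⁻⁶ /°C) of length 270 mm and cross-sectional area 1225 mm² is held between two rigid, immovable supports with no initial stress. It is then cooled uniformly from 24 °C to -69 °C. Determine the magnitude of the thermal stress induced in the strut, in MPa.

The supports are rigid, so the total axial strain is zero. The restrained thermal strain is ε = αΔT = 10.2×10⁻⁶ × 93 = 948.6×10⁻⁶.
σ = EαΔT = 33×10³ × 10.2×10⁻⁶ × 93 = 31.3 MPa (tensile; the strut is trying to contract).

σ ≈ 31.3 MPa (tensile)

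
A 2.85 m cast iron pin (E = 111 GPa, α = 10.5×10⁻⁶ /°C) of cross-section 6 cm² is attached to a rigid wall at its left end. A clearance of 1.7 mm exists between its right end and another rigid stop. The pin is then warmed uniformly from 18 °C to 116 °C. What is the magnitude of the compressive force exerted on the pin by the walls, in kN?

P ≈ 28.8 kN

Unrestrained expansion: δ_free = αΔT L = 10.5×10⁻⁶ × 98 × 2850 = 2.933 mm.
The gap closes (δ_free > 1.7 mm) and the wall then resists a further 2.933 − 1.7 = 1.233 mm of expansion.
So σ = E(δ_free − g)/L = 111×10³ × 1.233/2850 = 48.01 MPa.
Force on the wall = σA = 48.01 × 600 mm² = 28.81 kN.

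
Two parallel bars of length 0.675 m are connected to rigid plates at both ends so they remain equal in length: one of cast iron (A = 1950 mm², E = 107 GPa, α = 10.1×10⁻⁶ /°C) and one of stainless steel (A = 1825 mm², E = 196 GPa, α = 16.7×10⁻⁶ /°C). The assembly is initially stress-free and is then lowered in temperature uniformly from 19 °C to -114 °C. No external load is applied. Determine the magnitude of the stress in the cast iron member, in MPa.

The stainless steel has the larger α, so on cooling it would change length more than the cast iron if both were free. The rigid plates force a common final length, so the stainless steel is put into tension and the cast iron into compression, with equal and opposite forces P (no external load).
Equating the net (thermal + elastic) strains gives |α₁ − α₂|·ΔT = P·[1/(A₁E₁) + 1/(A₂E₂)].
|α₁ − α₂|·ΔT = 6.6×10⁻⁶ × 133 = 0.0008778.
1/(A₁E₁) + 1/(A₂E₂) = 1/(1950×107×10³) + 1/(1825×196×10³) = 7.588×10⁻⁹ N⁻¹.
So P = 0.0008778 / 7.588×10⁻⁹ = 115.7 kN.
σ_{cast iron} = P/A₁ = 115700/1950 = 59.32 MPa, compressive.

σ ≈ 59.3 MPa (compressive)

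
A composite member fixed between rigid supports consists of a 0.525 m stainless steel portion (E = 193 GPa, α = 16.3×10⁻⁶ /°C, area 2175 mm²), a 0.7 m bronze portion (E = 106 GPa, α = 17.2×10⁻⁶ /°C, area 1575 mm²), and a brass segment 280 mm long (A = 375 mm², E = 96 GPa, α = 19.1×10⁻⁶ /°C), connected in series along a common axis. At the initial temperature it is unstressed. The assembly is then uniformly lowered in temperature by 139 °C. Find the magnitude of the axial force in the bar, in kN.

Free thermal contraction of the whole bar: Σ αᵢΔT Lᵢ = 16.3×10⁻⁶×139×525 + 17.2×10⁻⁶×139×700 + 19.1×10⁻⁶×139×280 = 3.606 mm.
The rigid supports impose zero overall length change; the single axial force P common to all segments must satisfy P Σ Lᵢ/(AᵢEᵢ) = δ_free.
The series flexibility is Σ Lᵢ/(AᵢEᵢ) = 525/(2175×193×10³) + 700/(1575×106×10³) + 280/(375×96×10³) = 1.322×10⁻⁵ mm/N.
Hence P = δ_free / Σ(L/AE) = 3.606/1.322×10⁻⁵ = 272.8 kN (tensile).

P ≈ 273 kN (tensile)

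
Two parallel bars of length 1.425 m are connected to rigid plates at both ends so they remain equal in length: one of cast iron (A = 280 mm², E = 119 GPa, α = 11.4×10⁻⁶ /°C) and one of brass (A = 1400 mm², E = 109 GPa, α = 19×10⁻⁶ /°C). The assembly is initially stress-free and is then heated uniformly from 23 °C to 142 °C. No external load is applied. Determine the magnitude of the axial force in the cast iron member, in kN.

Both members must finish at the same length. With the larger α, the brass tends to over-expand; the plates restrain it, putting the brass in compression and the cast iron in tension. With no external load the two internal forces are equal and opposite, magnitude P.
Equating the net (thermal + elastic) strains gives |α₁ − α₂|·ΔT = P·[1/(A₁E₁) + 1/(A₂E₂)].
|α₁ − α₂|·ΔT = 7.6×10⁻⁶ × 119 = 0.0009044.
1/(A₁E₁) + 1/(A₂E₂) = 1/(280×119×10³) + 1/(1400×109×10³) = 3.657×10⁻⁸ N⁻¹.
So P = 0.0009044 / 3.657×10⁻⁸ = 24.73 kN.

P ≈ 24.7 kN (tensile in the cast iron)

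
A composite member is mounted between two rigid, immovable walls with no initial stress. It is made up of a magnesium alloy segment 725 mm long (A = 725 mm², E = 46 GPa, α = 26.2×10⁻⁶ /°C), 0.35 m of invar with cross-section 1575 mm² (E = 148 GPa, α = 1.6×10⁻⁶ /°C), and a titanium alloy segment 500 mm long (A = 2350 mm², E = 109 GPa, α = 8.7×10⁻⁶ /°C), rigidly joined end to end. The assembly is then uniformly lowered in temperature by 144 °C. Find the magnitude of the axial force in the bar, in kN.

Free thermal contraction of the whole bar: Σ αᵢΔT Lᵢ = 26.2×10⁻⁶×144×725 + 1.6×10⁻⁶×144×350 + 8.7×10⁻⁶×144×500 = 3.442 mm.
Since the ends are fixed, an axial force P builds up, equal in every segment, with P · Σ Lᵢ/(AᵢEᵢ) = δ_free.
Σ Lᵢ/(AᵢEᵢ) = 725/(725×46×10³) + 350/(1575×148×10³) + 500/(2350×109×10³) = 2.519×10⁻⁵ mm/N.
Hence P = δ_free / Σ(L/AE) = 3.442/2.519×10⁻⁵ = 136.6 kN (tensile).

P ≈ 137 kN (tensile)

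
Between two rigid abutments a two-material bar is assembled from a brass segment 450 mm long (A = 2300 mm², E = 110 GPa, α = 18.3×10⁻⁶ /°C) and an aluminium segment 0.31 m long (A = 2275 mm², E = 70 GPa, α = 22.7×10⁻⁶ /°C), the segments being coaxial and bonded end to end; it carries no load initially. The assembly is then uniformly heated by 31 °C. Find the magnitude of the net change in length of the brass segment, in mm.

If the supports were absent, the total length change would be Σ αᵢΔT Lᵢ = 18.3×10⁻⁶×31×450 + 22.7×10⁻⁶×31×310 = 0.4734 mm.
Since the ends are fixed, an axial force P builds up, equal in every segment, with P · Σ Lᵢ/(AᵢEᵢ) = δ_free.
Σ Lᵢ/(AᵢEᵢ) = 450/(2300×110×10³) + 310/(2275×70×10³) = 3.725×10⁻⁶ mm/N.
P = 0.4734 / 3.725×10⁻⁶ = 127100 N = 127.1 kN, compressive.
For the brass segment, free thermal change = 18.3×10⁻⁶×31×450 = 0.2553 mm and elastic change from P = 127100×450/(2300×110×10³) = 0.226 mm; these oppose, so the net change is 0.0292 mm (segment lengthens).

|ΔL| ≈ 0.0292 mm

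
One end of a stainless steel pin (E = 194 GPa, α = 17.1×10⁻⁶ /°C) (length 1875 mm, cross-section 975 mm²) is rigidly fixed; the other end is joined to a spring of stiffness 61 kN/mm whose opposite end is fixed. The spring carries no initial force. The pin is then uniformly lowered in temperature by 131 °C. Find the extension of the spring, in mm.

If the spring were absent the pin would shorten by αΔT L = 17.1×10⁻⁶ × 131 × 1875 = 4.2 mm.
Let P be the tensile force in the spring. The pin extends elastically by PL/(AE) and the spring stretches by P/k; together these equal δ_free.
P [ L/(AE) + 1/k ] = δ_free → P [ 1875/(975×194×10³) + 1/(61×10³) ] = 4.2.
P = 4.2 / 2.631×10⁻⁵ = 159700 N.
Spring extension = P/k = 159700/(61×10³) = 2.617 mm.

δ ≈ 2.62 mm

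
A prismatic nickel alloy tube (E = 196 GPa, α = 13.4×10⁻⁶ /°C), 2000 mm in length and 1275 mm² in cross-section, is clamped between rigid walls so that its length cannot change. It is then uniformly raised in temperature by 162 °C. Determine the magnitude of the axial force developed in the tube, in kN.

P ≈ 542 kN (compressive)

The ends cannot move, so σ = EαΔT = 196×10³ × 13.4×10⁻⁶ × 162 = 425.5 MPa.
P = AEαΔT = 1275 × 196×10³ × 13.4×10⁻⁶ × 162 = 542.5 kN (compressive).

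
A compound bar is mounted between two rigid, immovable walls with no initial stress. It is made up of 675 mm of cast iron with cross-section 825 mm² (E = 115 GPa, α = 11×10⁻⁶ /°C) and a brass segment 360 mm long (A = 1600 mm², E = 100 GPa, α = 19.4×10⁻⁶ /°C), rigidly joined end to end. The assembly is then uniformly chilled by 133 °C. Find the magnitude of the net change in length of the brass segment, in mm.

Free thermal contraction of the whole bar: Σ αᵢΔT Lᵢ = 11×10⁻⁶×133×675 + 19.4×10⁻⁶×133×360 = 1.916 mm.
The rigid supports impose zero overall length change; the single axial force P common to all segments must satisfy P Σ Lᵢ/(AᵢEᵢ) = δ_free.
Σ Lᵢ/(AᵢEᵢ) = 675/(825×115×10³) + 360/(1600×100×10³) = 9.365×10⁻⁶ mm/N.
So P = 1.916 / 9.365×10⁻⁶ = 204.6 kN, tensile.
For the brass segment, free thermal change = 19.4×10⁻⁶×133×360 = 0.9289 mm and elastic change from P = 204600×360/(1600×100×10³) = 0.4604 mm; these oppose, so the net change is 0.468 mm (segment shortens).

|ΔL| ≈ 0.468 mm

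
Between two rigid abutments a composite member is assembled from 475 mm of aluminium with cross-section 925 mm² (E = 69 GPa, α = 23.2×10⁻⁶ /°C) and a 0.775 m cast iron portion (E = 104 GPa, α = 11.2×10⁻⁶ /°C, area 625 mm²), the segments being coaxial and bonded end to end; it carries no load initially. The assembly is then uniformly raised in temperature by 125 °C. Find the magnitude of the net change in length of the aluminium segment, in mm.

|ΔL| ≈ 0.431 mm

If the supports were absent, the total length change would be Σ αᵢΔT Lᵢ = 23.2×10⁻⁶×125×475 + 11.2×10⁻⁶×125×775 = 2.462 mm.
The walls prevent any net length change, so an axial force P (same in every segment) develops. Compatibility: P · Σ Lᵢ/(AᵢEᵢ) = δ_free.
The series flexibility is Σ Lᵢ/(AᵢEᵢ) = 475/(925×69×10³) + 775/(625×104×10³) = 1.937×10⁻⁵ mm/N.
Hence P = δ_free / Σ(L/AE) = 2.462/1.937×10⁻⁵ = 127.2 kN (compressive).
For the aluminium segment, free thermal change = 23.2×10⁻⁶×125×475 = 1.377 mm and elastic change from P = 127200×475/(925×69×10³) = 0.9464 mm; these oppose, so the net change is 0.431 mm (segment lengthens).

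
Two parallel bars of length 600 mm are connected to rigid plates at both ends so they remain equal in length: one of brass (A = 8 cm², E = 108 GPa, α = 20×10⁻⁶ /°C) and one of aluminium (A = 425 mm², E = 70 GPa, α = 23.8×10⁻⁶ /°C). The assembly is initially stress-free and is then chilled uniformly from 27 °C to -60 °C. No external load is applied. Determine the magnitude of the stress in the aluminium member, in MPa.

σ ≈ 17.2 MPa (tensile)

Equilibrium of a rigid end plate with no external load gives equal and opposite internal forces ±P in the two members. Since α_{aluminium} > α_{brass}, cooling drives the aluminium into tension and the brass into compression.
Compatibility of the two members (thermal + elastic change equal): (α₁ − α₂)ΔT = P·[1/(A₁E₁) + 1/(A₂E₂)].
|α₁ − α₂|·ΔT = 3.8×10⁻⁶ × 87 = 0.0003306.
1/(A₁E₁) + 1/(A₂E₂) = 1/(800×108×10³) + 1/(425×70×10³) = 4.519×10⁻⁸ N⁻¹.
So P = 0.0003306 / 4.519×10⁻⁸ = 7.316 kN.
σ_{aluminium} = P/A₂ = 7316/425 = 17.21 MPa, tensile.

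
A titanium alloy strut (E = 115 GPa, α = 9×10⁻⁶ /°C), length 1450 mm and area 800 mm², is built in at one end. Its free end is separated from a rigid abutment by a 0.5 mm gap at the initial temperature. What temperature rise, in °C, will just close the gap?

Contact occurs when the free expansion equals the gap: αΔT L = 0.5 mm.
So ΔT = g/(αL) = 0.5/(9×10⁻⁶ × 1450) = 38.31 °C.

ΔT ≈ 38.3 °C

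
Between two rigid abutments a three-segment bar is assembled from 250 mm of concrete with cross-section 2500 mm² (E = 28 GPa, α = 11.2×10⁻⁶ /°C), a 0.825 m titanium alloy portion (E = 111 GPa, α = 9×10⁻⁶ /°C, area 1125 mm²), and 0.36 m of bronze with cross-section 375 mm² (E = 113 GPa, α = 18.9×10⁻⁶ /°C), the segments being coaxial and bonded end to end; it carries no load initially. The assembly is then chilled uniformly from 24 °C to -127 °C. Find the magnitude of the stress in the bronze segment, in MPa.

If the supports were absent, the total length change would be Σ αᵢΔT Lᵢ = 11.2×10⁻⁶×151×250 + 9×10⁻⁶×151×825 + 18.9×10⁻⁶×151×360 = 2.571 mm.
The rigid supports impose zero overall length change; the single axial force P common to all segments must satisfy P Σ Lᵢ/(AᵢEᵢ) = δ_free.
Σ Lᵢ/(AᵢEᵢ) = 250/(2500×28×10³) + 825/(1125×111×10³) + 360/(375×113×10³) = 1.867×10⁻⁵ mm/N.
So P = 2.571 / 1.867×10⁻⁵ = 137.7 kN, tensile.
σ_{bronze} = P / A = 137700 / 375 = 367.2 MPa.

σ ≈ 367 MPa (tensile)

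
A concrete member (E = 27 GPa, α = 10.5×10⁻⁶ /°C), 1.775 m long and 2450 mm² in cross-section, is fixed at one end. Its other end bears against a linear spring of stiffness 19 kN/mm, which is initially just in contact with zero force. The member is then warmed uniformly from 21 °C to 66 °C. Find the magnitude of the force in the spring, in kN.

If the spring were absent the member would lengthen by αΔT L = 10.5×10⁻⁶ × 45 × 1775 = 0.8387 mm.
With a force P in the spring, the elastic change of the member is PL/(AE) and that of the spring is P/k; compatibility requires their sum to equal δ_free.
So P = δ_free / [L/(AE) + 1/k] = 0.8387 / [ 1775/(2450×27×10³) + 1/(19×10³) ].
P = 0.8387 / 7.946×10⁻⁵ = 10550 N.

P ≈ 10.6 kN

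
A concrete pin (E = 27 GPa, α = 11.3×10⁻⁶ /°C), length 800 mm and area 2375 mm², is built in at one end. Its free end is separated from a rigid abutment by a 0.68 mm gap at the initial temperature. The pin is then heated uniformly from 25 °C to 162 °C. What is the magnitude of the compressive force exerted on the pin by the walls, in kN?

Free thermal elongation = αΔT L = 11.3×10⁻⁶ × 137 × 800 = 1.238 mm.
After closing the 0.68 mm clearance, 1.238 − 0.68 = 0.5585 mm of expansion remains to be suppressed by the wall.
So σ = E(δ_free − g)/L = 27×10³ × 0.5585/800 = 18.85 MPa.
Force on the wall = σA = 18.85 × 2375 mm² = 44.77 kN.

P ≈ 44.8 kN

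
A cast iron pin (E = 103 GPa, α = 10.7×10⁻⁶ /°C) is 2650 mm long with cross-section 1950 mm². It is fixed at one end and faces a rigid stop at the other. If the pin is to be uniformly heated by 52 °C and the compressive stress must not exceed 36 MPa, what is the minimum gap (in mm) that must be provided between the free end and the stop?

g ≈ 0.548 mm

With no wall the pin would lengthen by αΔT L = 10.7×10⁻⁶ × 52 × 2650 = 1.474 mm.
At the allowable stress the elastic shortening the wall may impose is σL/E = 36 × 2650 / (103×10³) = 0.9262 mm.
So the gap has to take up the difference, g_min = δ_free − σL/E = 1.474 − 0.9262 = 0.5482 mm.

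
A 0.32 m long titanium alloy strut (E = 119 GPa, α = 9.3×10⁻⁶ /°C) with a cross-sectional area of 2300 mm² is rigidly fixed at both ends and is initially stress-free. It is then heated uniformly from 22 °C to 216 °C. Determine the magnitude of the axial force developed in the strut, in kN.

P ≈ 494 kN (compressive)

The ends cannot move, so σ = EαΔT = 119×10³ × 9.3×10⁻⁶ × 194 = 214.7 MPa.
Then P = σA = 214.7 × 2300 mm² = 493.8 kN, compressive.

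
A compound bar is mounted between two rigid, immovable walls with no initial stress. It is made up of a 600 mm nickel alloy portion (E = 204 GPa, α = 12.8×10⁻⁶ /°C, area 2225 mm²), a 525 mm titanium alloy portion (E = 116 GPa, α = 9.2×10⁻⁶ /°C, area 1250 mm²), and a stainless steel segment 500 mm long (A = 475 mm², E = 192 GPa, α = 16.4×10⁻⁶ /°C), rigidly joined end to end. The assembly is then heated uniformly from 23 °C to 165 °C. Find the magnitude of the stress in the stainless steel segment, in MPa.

If the supports were absent, the total length change would be Σ αᵢΔT Lᵢ = 12.8×10⁻⁶×142×600 + 9.2×10⁻⁶×142×525 + 16.4×10⁻⁶×142×500 = 2.941 mm.
The walls prevent any net length change, so an axial force P (same in every segment) develops. Compatibility: P · Σ Lᵢ/(AᵢEᵢ) = δ_free.
Σ Lᵢ/(AᵢEᵢ) = 600/(2225×204×10³) + 525/(1250×116×10³) + 500/(475×192×10³) = 1.043×10⁻⁵ mm/N.
Hence P = δ_free / Σ(L/AE) = 2.941/1.043×10⁻⁵ = 282.1 kN (compressive).
σ_{stainless steel} = P / A = 282100 / 475 = 593.9 MPa.

σ ≈ 594 MPa (compressive)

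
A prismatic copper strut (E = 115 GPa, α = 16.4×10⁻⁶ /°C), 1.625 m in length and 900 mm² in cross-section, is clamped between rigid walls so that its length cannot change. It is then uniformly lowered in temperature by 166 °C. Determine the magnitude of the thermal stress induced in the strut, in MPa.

σ ≈ 313 MPa (tensile)

Because both ends are immovable the net strain is zero, and the suppressed thermal strain is αΔT = 16.4×10⁻⁶ × 166 = 2722.4×10⁻⁶.
σ = EαΔT = 115×10³ × 16.4×10⁻⁶ × 166 = 313.1 MPa (tensile; the strut is trying to contract).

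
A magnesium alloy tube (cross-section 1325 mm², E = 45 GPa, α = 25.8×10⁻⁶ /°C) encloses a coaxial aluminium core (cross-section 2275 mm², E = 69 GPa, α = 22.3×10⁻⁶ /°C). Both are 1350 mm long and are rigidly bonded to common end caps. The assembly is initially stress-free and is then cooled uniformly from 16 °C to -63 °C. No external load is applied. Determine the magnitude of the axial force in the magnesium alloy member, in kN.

The magnesium alloy has the larger α, so on cooling it would change length more than the aluminium if both were free. The rigid plates force a common final length, so the magnesium alloy is put into tension and the aluminium into compression, with equal and opposite forces P (no external load).
Compatibility of the two members (thermal + elastic change equal): (α₁ − α₂)ΔT = P·[1/(A₁E₁) + 1/(A₂E₂)].
|α₁ − α₂|·ΔT = 3.5×10⁻⁶ × 79 = 0.0002765.
1/(A₁E₁) + 1/(A₂E₂) = 1/(1325×45×10³) + 1/(2275×69×10³) = 2.314×10⁻⁸ N⁻¹.
P = 0.0002765 / 2.314×10⁻⁸ = 11950 N = 11.95 kN.

P ≈ 11.9 kN (tensile in the magnesium alloy)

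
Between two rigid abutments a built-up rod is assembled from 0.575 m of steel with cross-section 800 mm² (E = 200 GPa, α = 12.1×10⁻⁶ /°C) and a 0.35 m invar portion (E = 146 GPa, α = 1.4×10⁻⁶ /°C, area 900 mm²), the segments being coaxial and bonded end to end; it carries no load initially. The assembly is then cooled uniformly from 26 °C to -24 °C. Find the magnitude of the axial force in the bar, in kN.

P ≈ 59.5 kN (tensile)

Free thermal contraction of the whole bar: Σ αᵢΔT Lᵢ = 12.1×10⁻⁶×50×575 + 1.4×10⁻⁶×50×350 = 0.3724 mm.
Since the ends are fixed, an axial force P builds up, equal in every segment, with P · Σ Lᵢ/(AᵢEᵢ) = δ_free.
The series flexibility is Σ Lᵢ/(AᵢEᵢ) = 575/(800×200×10³) + 350/(900×146×10³) = 6.257×10⁻⁶ mm/N.
P = 0.3724 / 6.257×10⁻⁶ = 59510 N = 59.51 kN, tensile.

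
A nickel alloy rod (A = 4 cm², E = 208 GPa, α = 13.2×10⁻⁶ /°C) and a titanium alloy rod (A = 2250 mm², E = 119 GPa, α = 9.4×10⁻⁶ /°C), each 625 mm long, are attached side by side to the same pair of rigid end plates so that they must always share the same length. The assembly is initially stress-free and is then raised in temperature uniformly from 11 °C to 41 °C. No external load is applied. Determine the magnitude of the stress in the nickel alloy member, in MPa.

σ ≈ 18.1 MPa (compressive)

Both members must finish at the same length. With the larger α, the nickel alloy tends to over-expand; the plates restrain it, putting the nickel alloy in compression and the titanium alloy in tension. With no external load the two internal forces are equal and opposite, magnitude P.
Equating the net (thermal + elastic) strains gives |α₁ − α₂|·ΔT = P·[1/(A₁E₁) + 1/(A₂E₂)].
|α₁ − α₂|·ΔT = 3.8×10⁻⁶ × 30 = 0.000114.
1/(A₁E₁) + 1/(A₂E₂) = 1/(400×208×10³) + 1/(2250×119×10³) = 1.575×10⁻⁸ N⁻¹.
P = 0.000114 / 1.575×10⁻⁸ = 7236 N = 7.236 kN.
σ_{nickel alloy} = P/A₁ = 7236/400 = 18.09 MPa, compressive.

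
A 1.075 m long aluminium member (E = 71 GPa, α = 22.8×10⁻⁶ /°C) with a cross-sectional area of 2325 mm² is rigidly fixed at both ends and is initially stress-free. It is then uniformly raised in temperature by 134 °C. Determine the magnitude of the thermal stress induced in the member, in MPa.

σ ≈ 217 MPa (compressive)

With length fixed, the mechanical strain must cancel the thermal strain αΔT = 22.8×10⁻⁶ × 134 = 3055.2×10⁻⁶.
σ = EαΔT = 71×10³ × 22.8×10⁻⁶ × 134 = 216.9 MPa (compressive; the member is trying to expand).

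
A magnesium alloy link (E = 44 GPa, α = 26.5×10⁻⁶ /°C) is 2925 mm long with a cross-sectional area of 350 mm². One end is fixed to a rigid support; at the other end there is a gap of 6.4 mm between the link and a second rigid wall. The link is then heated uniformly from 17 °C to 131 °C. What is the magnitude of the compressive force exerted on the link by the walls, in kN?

P ≈ 12.8 kN

Free thermal elongation = αΔT L = 26.5×10⁻⁶ × 114 × 2925 = 8.836 mm.
This exceeds the 6.4 mm gap, so the wall pushes back. The portion of expansion that must be recovered elastically is δ_free − gap = 8.836 − 6.4 = 2.436 mm.
So σ = E(δ_free − g)/L = 44×10³ × 2.436/2925 = 36.65 MPa.
Force on the wall = σA = 36.65 × 350 mm² = 12.83 kN.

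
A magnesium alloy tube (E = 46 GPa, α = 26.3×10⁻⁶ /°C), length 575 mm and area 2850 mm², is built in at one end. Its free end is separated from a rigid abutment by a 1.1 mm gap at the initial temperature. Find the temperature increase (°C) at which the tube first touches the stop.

ΔT ≈ 72.7 °C

Contact occurs when the free expansion equals the gap: αΔT L = 1.1 mm.
ΔT = 1.1 / (26.3×10⁻⁶ × 575) = 72.74 °C.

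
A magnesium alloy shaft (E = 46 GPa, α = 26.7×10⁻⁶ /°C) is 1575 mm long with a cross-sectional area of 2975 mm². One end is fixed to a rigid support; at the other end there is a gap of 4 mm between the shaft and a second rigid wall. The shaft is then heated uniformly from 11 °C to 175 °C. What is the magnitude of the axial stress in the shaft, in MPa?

σ ≈ 84.6 MPa (compressive)

If the wall were absent the shaft would grow by αΔT L = 26.7×10⁻⁶ × 164 × 1575 = 6.897 mm.
After closing the 4 mm clearance, 6.897 − 4 = 2.897 mm of expansion remains to be suppressed by the wall.
That suppressed elongation corresponds to σ = E·Δ/L = 46×10³ × 2.897/1575 = 84.6 MPa.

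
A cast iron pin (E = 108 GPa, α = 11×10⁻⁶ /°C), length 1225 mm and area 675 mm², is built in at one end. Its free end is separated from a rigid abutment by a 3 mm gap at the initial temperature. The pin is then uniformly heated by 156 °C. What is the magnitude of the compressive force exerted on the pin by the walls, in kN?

P ≈ 0 kN

If the wall were absent the pin would grow by αΔT L = 11×10⁻⁶ × 156 × 1225 = 2.102 mm.
Since δ_free = 2.1 mm is less than the 3 mm gap, the pin never touches the wall. No axial force develops.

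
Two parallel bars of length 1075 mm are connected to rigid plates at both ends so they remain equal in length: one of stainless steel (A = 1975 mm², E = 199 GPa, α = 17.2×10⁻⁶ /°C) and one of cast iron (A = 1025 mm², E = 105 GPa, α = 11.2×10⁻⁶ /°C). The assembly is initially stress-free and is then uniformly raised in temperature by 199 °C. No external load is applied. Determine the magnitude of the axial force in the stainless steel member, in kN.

P ≈ 101 kN (compressive in the stainless steel)

Both members must finish at the same length. With the larger α, the stainless steel tends to over-expand; the plates restrain it, putting the stainless steel in compression and the cast iron in tension. With no external load the two internal forces are equal and opposite, magnitude P.
Setting the final lengths equal and cancelling L: (α₁ − α₂)ΔT = P/(A₁E₁) + P/(A₂E₂).
|α₁ − α₂|·ΔT = 6×10⁻⁶ × 199 = 0.001194.
1/(A₁E₁) + 1/(A₂E₂) = 1/(1975×199×10³) + 1/(1025×105×10³) = 1.184×10⁻⁸ N⁻¹.
P = 0.001194 / 1.184×10⁻⁸ = 100900 N = 100.9 kN.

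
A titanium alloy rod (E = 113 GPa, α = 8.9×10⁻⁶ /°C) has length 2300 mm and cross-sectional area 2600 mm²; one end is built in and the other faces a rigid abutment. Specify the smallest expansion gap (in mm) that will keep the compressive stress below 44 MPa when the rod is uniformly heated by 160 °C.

g ≈ 2.38 mm

Free expansion if unrestrained: δ_free = αΔT L = 8.9×10⁻⁶ × 160 × 2300 = 3.275 mm.
At the allowable stress the elastic shortening the wall may impose is σL/E = 44 × 2300 / (113×10³) = 0.8956 mm.
The gap must absorb the remainder: g_min = 3.275 − 0.8956 = 2.38 mm.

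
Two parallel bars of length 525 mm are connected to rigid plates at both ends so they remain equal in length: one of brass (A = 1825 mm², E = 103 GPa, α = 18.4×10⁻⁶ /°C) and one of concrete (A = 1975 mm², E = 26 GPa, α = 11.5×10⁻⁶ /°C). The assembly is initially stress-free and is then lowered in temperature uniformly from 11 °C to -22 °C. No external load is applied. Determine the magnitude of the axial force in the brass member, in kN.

P ≈ 9.18 kN (tensile in the brass)

The brass has the larger α, so on cooling it would change length more than the concrete if both were free. The rigid plates force a common final length, so the brass is put into tension and the concrete into compression, with equal and opposite forces P (no external load).
Equating the net (thermal + elastic) strains gives |α₁ − α₂|·ΔT = P·[1/(A₁E₁) + 1/(A₂E₂)].
|α₁ − α₂|·ΔT = 6.9×10⁻⁶ × 33 = 0.0002277.
1/(A₁E₁) + 1/(A₂E₂) = 1/(1825×103×10³) + 1/(1975×26×10³) = 2.479×10⁻⁸ N⁻¹.
P = 0.0002277 / 2.479×10⁻⁸ = 9184 N = 9.184 kN.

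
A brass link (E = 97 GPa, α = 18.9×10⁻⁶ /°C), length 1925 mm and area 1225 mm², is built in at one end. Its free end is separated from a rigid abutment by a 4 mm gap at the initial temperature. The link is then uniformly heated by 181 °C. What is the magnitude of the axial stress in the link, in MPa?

Free thermal elongation = αΔT L = 18.9×10⁻⁶ × 181 × 1925 = 6.585 mm.
After closing the 4 mm clearance, 6.585 − 4 = 2.585 mm of expansion remains to be suppressed by the wall.
That suppressed elongation corresponds to σ = E·Δ/L = 97×10³ × 2.585/1925 = 130.3 MPa.

σ ≈ 130 MPa (compressive)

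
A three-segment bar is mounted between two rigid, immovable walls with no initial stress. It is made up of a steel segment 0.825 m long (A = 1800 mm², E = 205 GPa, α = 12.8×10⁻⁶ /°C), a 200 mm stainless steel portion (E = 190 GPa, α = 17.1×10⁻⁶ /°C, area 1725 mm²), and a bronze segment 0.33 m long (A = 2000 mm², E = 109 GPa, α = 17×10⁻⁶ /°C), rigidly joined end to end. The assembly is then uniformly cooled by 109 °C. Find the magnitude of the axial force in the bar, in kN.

P ≈ 490 kN (tensile)

Free thermal contraction of the whole bar: Σ αᵢΔT Lᵢ = 12.8×10⁻⁶×109×825 + 17.1×10⁻⁶×109×200 + 17×10⁻⁶×109×330 = 2.135 mm.
The rigid supports impose zero overall length change; the single axial force P common to all segments must satisfy P Σ Lᵢ/(AᵢEᵢ) = δ_free.
The series flexibility is Σ Lᵢ/(AᵢEᵢ) = 825/(1800×205×10³) + 200/(1725×190×10³) + 330/(2000×109×10³) = 4.36×10⁻⁶ mm/N.
P = 2.135 / 4.36×10⁻⁶ = 489800 N = 489.8 kN, tensile.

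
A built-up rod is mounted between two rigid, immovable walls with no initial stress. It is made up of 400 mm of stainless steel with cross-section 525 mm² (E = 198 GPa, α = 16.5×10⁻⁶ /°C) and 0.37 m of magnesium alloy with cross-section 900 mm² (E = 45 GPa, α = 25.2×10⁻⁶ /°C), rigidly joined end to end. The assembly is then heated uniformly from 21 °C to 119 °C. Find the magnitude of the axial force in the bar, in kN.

With the walls removed the bar would change length by δ_free = Σ αᵢΔT Lᵢ = 16.5×10⁻⁶×98×400 + 25.2×10⁻⁶×98×370 = 1.561 mm.
The walls prevent any net length change, so an axial force P (same in every segment) develops. Compatibility: P · Σ Lᵢ/(AᵢEᵢ) = δ_free.
Σ Lᵢ/(AᵢEᵢ) = 400/(525×198×10³) + 370/(900×45×10³) = 1.298×10⁻⁵ mm/N.
P = 1.561 / 1.298×10⁻⁵ = 120200 N = 120.2 kN, compressive.

P ≈ 120 kN (compressive)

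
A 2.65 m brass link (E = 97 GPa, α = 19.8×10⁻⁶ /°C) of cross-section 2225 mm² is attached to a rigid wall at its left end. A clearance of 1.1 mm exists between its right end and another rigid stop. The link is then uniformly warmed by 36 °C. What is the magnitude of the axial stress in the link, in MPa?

σ ≈ 28.9 MPa (compressive)

Unrestrained expansion: δ_free = αΔT L = 19.8×10⁻⁶ × 36 × 2650 = 1.889 mm.
After closing the 1.1 mm clearance, 1.889 − 1.1 = 0.7889 mm of expansion remains to be suppressed by the wall.
Compatibility: PL/(AE) = 0.7889 mm, so σ = P/A = E × (0.7889/2650) = 28.88 MPa.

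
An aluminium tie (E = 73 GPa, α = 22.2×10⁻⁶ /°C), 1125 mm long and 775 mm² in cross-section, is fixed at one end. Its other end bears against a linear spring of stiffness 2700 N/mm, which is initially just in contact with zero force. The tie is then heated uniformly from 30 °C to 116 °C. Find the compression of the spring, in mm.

δ ≈ 2.04 mm

Free thermal expansion: δ_free = αΔT L = 22.2×10⁻⁶ × 86 × 1125 = 2.148 mm.
With a force P in the spring, the elastic change of the tie is PL/(AE) and that of the spring is P/k; compatibility requires their sum to equal δ_free.
So P = δ_free / [L/(AE) + 1/k] = 2.148 / [ 1125/(775×73×10³) + 1/(2700) ].
P = 2.148 / 0.0003903 = 5504 N.
Spring compression = P/k = 5504/(2700) = 2.038 mm.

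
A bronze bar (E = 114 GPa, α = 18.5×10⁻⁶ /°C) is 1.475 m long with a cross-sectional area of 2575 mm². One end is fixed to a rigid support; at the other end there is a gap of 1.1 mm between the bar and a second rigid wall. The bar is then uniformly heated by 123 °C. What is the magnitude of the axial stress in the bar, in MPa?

σ ≈ 174 MPa (compressive)

If the wall were absent the bar would grow by αΔT L = 18.5×10⁻⁶ × 123 × 1475 = 3.356 mm.
After closing the 1.1 mm clearance, 3.356 − 1.1 = 2.256 mm of expansion remains to be suppressed by the wall.
That suppressed elongation corresponds to σ = E·Δ/L = 114×10³ × 2.256/1475 = 174.4 MPa.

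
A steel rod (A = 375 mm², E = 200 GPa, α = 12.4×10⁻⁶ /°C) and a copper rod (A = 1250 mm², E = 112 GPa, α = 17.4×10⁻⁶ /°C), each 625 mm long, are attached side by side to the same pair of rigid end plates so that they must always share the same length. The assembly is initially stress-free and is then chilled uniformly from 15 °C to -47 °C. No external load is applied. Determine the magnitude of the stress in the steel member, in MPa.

σ ≈ 40.4 MPa (compressive)

Both members must finish at the same length. With the larger α, the copper tends to over-contract; the plates restrain it, putting the copper in tension and the steel in compression. With no external load the two internal forces are equal and opposite, magnitude P.
Compatibility of the two members (thermal + elastic change equal): (α₁ − α₂)ΔT = P·[1/(A₁E₁) + 1/(A₂E₂)].
|α₁ − α₂|·ΔT = 5×10⁻⁶ × 62 = 0.00031.
1/(A₁E₁) + 1/(A₂E₂) = 1/(375×200×10³) + 1/(1250×112×10³) = 2.048×10⁻⁸ N⁻¹.
So P = 0.00031 / 2.048×10⁻⁸ = 15.14 kN.
σ_{steel} = P/A₁ = 15140/375 = 40.37 MPa, compressive.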